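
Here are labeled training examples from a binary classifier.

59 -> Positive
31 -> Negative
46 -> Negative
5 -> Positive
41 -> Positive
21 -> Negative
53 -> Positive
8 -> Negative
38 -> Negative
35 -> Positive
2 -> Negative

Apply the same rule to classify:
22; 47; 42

A rule that fits every label: ≡ 5 (mod 6) — true of each 'Positive' example, false of each 'Negative' one.
22: 22 mod 6 = 4 — doesn't qualify, so Negative.
47: 47 mod 6 = 5 — checks out, so Positive.
42: 42 mod 6 = 0 — doesn't qualify, so Negative.

Negative, Positive, Negative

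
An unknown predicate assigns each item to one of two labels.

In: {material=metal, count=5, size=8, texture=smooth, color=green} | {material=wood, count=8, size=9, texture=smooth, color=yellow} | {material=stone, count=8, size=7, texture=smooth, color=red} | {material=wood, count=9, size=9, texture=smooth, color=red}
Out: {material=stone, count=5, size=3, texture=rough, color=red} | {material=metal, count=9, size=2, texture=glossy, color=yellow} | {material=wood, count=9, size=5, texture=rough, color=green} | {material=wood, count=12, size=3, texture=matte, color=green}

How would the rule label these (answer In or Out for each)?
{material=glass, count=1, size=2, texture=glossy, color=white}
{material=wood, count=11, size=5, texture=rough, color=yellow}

Out, Out

The pattern is that an item is 'In' exactly when: texture is smooth.
Out: {material=glass, count=1, size=2, texture=glossy, color=white}, since texture is glossy.
Out: {material=wood, count=11, size=5, texture=rough, color=yellow}, since texture is rough.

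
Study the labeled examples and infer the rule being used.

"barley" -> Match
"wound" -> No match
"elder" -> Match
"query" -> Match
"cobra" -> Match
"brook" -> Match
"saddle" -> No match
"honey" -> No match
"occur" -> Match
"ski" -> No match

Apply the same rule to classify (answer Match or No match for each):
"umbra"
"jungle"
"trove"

The common property of the 'Match' items is: contains 'r'. No 'No match' item has it.

Match, No match, Match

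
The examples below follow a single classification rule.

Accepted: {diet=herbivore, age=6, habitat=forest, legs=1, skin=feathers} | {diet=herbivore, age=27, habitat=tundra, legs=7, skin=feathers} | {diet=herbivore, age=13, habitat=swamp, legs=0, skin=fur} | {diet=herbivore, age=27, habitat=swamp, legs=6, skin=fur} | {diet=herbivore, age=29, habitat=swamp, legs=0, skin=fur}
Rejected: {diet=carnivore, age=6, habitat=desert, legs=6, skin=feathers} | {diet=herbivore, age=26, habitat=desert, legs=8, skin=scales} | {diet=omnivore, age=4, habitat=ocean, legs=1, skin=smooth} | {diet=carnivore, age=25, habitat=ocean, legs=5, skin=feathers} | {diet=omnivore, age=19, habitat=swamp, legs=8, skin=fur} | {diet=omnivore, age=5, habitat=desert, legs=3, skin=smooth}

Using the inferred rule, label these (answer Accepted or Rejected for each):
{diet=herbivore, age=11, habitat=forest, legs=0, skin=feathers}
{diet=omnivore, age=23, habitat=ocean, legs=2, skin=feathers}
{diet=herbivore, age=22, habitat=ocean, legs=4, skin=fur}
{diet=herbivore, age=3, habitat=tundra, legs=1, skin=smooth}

The pattern is that an item is 'Accepted' exactly when: diet is herbivore AND legs ≤ 7.
{diet=herbivore, age=11, habitat=forest, legs=0, skin=feathers}: diet is herbivore, legs = 0, has this property → Accepted. {diet=omnivore, age=23, habitat=ocean, legs=2, skin=feathers}: diet is omnivore, legs = 2, does not fit → Rejected. {diet=herbivore, age=22, habitat=ocean, legs=4, skin=fur}: diet is herbivore, legs = 4, has this property → Accepted. {diet=herbivore, age=3, habitat=tundra, legs=1, skin=smooth}: diet is herbivore, legs = 1, has this property → Accepted.

Accepted, Rejected, Accepted, Accepted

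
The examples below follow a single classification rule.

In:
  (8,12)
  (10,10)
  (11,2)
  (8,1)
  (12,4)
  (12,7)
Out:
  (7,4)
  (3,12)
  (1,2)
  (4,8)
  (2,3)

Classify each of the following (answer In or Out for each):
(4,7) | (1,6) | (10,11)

Out, Out, In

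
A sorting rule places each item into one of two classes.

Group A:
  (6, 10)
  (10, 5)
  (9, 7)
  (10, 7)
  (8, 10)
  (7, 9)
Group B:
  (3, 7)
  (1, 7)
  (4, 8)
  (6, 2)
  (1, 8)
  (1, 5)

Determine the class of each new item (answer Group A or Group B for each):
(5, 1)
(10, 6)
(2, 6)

Group B, Group A, Group B

The rule appears to be: sum ≥ 15.
(5, 1): 5+1 = 6 — does not satisfy this, so Group B. (10, 6): 10+6 = 16 — matches, so Group A. (2, 6): 2+6 = 8 — does not satisfy this, so Group B.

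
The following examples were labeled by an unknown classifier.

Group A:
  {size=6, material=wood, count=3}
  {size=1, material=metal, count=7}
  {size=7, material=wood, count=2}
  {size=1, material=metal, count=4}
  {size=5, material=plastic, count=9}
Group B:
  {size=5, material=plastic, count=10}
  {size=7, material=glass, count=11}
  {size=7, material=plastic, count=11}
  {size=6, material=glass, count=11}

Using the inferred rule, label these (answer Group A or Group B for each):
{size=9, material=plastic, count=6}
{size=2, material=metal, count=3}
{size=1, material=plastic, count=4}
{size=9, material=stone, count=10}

Rule: count ≤ 9. This holds for each 'Group A' example and fails for each 'Group B' one.
{size=9, material=plastic, count=6}: Group A (count = 6).
{size=2, material=metal, count=3}: Group A (count = 3).
{size=1, material=plastic, count=4}: Group A (count = 4).
{size=9, material=stone, count=10}: Group B (count = 10).

Group A, Group A, Group A, Group B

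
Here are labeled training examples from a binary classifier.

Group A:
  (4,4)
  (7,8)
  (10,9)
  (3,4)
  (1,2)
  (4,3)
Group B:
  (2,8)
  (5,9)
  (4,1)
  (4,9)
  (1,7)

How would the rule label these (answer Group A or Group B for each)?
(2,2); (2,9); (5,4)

The distinguishing property — |first − second| ≤ 1 — holds for all the 'Group A' cases and none of the 'Group B' cases.
(2,2): Group A (|2−2| = 0).
(2,9): Group B (|2−9| = 7).
(5,4): Group A (|5−4| = 1).

Group A, Group B, Group A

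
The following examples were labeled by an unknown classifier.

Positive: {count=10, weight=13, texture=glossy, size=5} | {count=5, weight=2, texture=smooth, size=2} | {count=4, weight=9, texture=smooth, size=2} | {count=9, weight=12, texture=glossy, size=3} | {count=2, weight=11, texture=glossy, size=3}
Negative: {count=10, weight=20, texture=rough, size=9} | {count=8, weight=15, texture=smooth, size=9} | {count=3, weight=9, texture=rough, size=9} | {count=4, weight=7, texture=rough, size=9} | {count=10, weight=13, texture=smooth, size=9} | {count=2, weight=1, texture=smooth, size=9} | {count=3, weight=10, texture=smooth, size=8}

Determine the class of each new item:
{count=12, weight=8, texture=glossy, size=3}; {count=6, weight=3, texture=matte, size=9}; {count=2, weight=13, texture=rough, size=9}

Positive, Negative, Negative

The common property of the 'Positive' items is: size ≤ 5. No 'Negative' item has it.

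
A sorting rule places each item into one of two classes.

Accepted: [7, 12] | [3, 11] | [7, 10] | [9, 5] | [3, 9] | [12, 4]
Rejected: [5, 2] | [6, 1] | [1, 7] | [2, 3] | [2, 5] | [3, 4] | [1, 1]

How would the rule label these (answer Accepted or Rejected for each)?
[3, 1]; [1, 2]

Rejected, Rejected

'Accepted' ⟺ sum ≥ 12.
[3, 1]: Rejected (3+1 = 4).
[1, 2]: Rejected (1+2 = 3).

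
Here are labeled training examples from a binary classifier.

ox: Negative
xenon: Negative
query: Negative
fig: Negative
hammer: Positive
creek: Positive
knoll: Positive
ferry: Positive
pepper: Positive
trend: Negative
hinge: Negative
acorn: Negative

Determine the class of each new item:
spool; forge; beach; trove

Checking candidate rules against both groups, what survives is: has a double letter.

Positive, Negative, Negative, Negative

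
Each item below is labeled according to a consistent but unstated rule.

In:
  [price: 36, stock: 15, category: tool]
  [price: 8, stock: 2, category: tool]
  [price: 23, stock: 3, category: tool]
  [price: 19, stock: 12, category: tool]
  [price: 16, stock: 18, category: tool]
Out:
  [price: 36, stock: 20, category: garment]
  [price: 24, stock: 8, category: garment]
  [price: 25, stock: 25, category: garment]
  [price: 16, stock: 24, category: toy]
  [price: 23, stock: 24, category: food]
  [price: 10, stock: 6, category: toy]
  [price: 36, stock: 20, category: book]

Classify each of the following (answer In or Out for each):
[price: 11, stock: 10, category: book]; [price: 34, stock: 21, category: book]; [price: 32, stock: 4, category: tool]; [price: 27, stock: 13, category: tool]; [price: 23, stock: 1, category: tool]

Out, Out, In, In, In

The simplest hypothesis consistent with all the labels is: category is tool.
[price: 11, stock: 10, category: book]: Out (category is book).
[price: 34, stock: 21, category: book]: Out (category is book).
[price: 32, stock: 4, category: tool]: In (category is tool).
[price: 27, stock: 13, category: tool]: In (category is tool).
[price: 23, stock: 1, category: tool]: In (category is tool).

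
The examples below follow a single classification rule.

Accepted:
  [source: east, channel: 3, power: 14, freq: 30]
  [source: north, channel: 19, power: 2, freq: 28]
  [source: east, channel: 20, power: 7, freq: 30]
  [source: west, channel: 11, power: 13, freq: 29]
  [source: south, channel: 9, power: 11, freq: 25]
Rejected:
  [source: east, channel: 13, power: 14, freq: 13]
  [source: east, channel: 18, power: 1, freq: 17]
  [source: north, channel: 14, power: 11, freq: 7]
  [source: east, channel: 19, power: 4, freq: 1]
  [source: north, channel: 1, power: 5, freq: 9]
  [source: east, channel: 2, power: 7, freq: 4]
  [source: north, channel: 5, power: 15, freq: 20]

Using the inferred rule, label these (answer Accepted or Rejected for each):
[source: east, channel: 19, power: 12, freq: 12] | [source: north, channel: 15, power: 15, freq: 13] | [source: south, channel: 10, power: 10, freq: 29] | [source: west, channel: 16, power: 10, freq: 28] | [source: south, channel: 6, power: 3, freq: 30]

Rejected, Rejected, Accepted, Accepted, Accepted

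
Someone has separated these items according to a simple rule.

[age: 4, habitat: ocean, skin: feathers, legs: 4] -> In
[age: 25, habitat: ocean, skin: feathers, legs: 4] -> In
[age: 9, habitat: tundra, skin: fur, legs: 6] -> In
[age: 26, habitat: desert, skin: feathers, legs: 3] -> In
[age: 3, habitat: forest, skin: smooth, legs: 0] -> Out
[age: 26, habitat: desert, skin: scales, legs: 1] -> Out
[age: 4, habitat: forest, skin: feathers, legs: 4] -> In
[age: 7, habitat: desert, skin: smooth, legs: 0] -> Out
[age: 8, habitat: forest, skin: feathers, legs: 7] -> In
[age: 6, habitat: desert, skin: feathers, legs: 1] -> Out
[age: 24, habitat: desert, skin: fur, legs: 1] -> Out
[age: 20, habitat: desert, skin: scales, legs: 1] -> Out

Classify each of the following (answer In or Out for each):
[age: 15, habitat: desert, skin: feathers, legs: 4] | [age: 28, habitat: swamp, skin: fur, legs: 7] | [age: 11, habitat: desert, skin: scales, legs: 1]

All 'In' examples share one property — legs ≥ 3 — and every 'Out' example lacks it.
[age: 15, habitat: desert, skin: feathers, legs: 4]: In (legs = 4). [age: 28, habitat: swamp, skin: fur, legs: 7]: In (legs = 7). [age: 11, habitat: desert, skin: scales, legs: 1]: Out (legs = 1).

In, In, Out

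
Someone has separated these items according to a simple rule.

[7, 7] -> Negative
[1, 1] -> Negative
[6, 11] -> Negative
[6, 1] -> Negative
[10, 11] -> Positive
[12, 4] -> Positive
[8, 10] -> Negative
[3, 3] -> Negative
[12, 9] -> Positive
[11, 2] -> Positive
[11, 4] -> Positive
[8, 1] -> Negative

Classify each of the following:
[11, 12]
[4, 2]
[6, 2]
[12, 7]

The distinguishing property — first ≥ 9 — holds for all the 'Positive' cases and none of the 'Negative' cases.
[11, 12]: first 11, matches → Positive. [4, 2]: first 4, fails the rule → Negative. [6, 2]: first 6, fails the rule → Negative. [12, 7]: first 12, matches → Positive.

Positive, Negative, Negative, Positive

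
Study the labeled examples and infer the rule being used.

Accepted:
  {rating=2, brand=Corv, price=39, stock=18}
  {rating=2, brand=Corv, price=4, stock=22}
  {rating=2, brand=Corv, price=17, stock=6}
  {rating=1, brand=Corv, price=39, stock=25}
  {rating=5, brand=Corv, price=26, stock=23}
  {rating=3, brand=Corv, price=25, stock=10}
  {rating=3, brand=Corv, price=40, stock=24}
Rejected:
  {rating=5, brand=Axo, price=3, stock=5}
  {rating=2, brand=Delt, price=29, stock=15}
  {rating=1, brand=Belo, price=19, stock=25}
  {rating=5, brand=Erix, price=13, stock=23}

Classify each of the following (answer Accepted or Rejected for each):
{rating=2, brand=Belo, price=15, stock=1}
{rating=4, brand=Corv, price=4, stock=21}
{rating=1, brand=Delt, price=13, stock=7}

Rule: brand is Corv. This holds for each 'Accepted' example and fails for each 'Rejected' one.

Rejected, Accepted, Rejected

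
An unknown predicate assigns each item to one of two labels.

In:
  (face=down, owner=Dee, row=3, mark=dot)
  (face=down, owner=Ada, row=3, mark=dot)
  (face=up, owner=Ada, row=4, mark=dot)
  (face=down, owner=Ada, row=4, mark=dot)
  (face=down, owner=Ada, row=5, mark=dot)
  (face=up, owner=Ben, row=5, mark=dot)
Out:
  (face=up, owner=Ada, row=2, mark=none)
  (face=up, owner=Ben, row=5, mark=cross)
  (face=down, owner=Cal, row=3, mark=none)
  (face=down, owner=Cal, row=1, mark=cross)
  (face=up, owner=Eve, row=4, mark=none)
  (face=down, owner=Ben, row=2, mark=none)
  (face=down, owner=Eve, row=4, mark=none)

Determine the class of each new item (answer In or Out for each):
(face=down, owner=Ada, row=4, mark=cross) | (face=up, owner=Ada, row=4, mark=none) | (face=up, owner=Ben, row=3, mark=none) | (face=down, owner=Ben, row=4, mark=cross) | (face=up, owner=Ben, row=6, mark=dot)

Out, Out, Out, Out, In

A rule that fits every label: mark is dot — true of each 'In' example, false of each 'Out' one.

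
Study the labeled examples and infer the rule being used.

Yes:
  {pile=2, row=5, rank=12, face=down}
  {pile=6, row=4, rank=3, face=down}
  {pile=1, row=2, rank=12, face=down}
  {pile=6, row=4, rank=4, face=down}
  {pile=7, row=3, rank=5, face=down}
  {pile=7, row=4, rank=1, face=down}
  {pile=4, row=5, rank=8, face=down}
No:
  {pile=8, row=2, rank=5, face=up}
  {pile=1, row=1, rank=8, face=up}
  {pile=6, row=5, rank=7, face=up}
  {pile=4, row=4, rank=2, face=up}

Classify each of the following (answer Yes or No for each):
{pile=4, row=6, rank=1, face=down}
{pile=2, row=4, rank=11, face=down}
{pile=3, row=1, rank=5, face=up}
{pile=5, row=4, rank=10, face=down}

Yes, Yes, No, Yes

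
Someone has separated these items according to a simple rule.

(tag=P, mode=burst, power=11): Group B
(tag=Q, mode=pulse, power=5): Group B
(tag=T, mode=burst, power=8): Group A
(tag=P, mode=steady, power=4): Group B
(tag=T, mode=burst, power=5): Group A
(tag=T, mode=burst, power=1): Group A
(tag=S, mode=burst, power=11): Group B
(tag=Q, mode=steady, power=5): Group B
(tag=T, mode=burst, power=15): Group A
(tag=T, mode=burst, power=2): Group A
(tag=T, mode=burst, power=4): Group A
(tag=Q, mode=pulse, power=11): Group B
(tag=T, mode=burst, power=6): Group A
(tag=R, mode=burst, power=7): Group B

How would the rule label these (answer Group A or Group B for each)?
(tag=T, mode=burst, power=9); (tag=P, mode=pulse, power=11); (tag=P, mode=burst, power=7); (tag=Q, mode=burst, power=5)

One predicate separates the groups cleanly: tag is T.

Group A, Group B, Group B, Group B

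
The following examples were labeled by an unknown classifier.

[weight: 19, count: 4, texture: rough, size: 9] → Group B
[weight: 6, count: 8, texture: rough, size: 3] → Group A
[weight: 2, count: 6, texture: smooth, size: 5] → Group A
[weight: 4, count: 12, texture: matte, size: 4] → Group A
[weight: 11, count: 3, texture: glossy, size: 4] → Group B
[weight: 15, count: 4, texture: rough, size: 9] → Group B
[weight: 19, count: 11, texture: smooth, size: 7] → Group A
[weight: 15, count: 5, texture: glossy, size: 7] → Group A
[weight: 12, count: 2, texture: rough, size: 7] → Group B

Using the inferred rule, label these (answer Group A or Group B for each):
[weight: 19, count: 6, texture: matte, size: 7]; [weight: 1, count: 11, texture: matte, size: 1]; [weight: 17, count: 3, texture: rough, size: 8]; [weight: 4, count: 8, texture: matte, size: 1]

One predicate separates the groups cleanly: count ≥ 5.
Group A: [weight: 19, count: 6, texture: matte, size: 7], since count = 6.
Group A: [weight: 1, count: 11, texture: matte, size: 1], since count = 11.
Group B: [weight: 17, count: 3, texture: rough, size: 8], since count = 3.
Group A: [weight: 4, count: 8, texture: matte, size: 1], since count = 8.

Group A, Group A, Group B, Group A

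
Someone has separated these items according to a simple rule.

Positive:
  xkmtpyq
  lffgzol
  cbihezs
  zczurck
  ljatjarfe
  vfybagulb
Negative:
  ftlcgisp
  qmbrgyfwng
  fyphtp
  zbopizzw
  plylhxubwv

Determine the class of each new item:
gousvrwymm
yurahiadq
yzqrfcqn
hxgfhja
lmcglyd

Negative, Positive, Negative, Positive, Positive

A rule that fits every label: odd length — true of each 'Positive' example, false of each 'Negative' one.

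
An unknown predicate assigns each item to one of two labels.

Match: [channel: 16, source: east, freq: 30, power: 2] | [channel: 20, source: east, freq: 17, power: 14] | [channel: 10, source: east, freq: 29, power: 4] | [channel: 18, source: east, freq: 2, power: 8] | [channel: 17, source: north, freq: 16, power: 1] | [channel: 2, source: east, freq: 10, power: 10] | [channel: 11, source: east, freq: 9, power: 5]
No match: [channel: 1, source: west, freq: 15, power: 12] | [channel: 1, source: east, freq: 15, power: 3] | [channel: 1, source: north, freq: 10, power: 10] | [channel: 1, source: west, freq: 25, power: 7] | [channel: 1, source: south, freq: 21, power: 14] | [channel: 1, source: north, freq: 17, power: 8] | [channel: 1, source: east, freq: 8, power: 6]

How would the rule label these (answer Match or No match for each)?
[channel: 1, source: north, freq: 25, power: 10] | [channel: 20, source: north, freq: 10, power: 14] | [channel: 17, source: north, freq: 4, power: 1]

No match, Match, Match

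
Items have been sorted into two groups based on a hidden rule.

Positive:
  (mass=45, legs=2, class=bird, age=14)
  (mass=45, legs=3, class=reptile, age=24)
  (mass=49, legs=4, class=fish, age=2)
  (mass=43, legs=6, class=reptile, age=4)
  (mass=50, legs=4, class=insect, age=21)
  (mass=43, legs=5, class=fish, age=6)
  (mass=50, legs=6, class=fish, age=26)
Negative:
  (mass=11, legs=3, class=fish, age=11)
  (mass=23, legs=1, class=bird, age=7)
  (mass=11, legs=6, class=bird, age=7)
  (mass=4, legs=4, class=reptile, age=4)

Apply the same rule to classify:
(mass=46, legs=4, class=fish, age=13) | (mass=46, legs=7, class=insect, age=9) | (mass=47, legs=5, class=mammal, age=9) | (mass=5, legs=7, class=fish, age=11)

The pattern is that an item is 'Positive' exactly when: mass ≥ 43.

Positive, Positive, Positive, Negative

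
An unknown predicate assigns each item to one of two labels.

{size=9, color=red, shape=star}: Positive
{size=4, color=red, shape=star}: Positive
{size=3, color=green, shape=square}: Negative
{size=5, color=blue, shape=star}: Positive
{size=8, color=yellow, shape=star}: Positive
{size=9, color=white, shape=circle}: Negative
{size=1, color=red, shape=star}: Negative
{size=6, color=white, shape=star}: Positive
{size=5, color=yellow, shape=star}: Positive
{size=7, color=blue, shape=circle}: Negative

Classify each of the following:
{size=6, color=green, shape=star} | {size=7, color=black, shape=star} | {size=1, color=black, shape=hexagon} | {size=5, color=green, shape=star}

Rule: shape is star AND size ≥ 3. This holds for each 'Positive' example and fails for each 'Negative' one.
{size=6, color=green, shape=star} → shape is star, size = 6 → Positive. {size=7, color=black, shape=star} → shape is star, size = 7 → Positive. {size=1, color=black, shape=hexagon} → shape is hexagon, size = 1 → Negative. {size=5, color=green, shape=star} → shape is star, size = 5 → Positive.

Positive, Positive, Negative, Positive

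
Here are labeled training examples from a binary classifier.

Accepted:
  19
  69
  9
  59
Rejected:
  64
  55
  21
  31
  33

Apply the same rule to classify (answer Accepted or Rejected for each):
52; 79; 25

Rejected, Accepted, Rejected

The pattern is that an item is 'Accepted' exactly when: ends in digit 9.
52: last digit 2 — does not pass, so Rejected. 79: last digit 9 — meets the rule, so Accepted. 25: last digit 5 — does not pass, so Rejected.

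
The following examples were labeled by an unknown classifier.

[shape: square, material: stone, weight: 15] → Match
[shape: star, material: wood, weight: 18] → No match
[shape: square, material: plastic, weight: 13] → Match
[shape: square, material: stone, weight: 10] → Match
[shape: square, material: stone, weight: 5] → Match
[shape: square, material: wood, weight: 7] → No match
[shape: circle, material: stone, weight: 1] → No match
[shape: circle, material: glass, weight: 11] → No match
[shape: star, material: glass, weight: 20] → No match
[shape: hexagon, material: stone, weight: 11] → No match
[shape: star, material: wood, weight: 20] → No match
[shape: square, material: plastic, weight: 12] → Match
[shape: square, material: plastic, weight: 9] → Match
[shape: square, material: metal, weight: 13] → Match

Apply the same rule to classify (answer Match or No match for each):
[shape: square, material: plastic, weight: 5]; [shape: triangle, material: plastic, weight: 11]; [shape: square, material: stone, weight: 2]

Match, No match, Match

'Match' ⟺ shape is square AND weight ≠ 7.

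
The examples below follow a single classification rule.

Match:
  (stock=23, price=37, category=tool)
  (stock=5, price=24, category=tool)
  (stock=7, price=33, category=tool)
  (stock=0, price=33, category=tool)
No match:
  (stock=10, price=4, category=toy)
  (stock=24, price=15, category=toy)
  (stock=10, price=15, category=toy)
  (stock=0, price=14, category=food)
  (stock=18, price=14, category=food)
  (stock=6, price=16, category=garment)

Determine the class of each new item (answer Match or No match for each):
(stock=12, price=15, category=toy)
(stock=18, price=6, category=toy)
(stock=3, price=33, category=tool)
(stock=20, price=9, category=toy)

No match, No match, Match, No match

The simplest hypothesis consistent with all the labels is: category is tool.
(stock=12, price=15, category=toy): category is toy, fails the rule → No match. (stock=18, price=6, category=toy): category is toy, fails the rule → No match. (stock=3, price=33, category=tool): category is tool, qualifies → Match. (stock=20, price=9, category=toy): category is toy, fails the rule → No match.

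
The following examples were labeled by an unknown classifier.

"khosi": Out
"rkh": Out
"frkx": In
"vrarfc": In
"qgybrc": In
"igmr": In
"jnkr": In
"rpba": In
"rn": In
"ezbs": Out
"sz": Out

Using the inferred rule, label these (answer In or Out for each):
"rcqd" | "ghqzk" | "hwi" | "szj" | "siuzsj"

In, Out, Out, Out, Out

The simplest hypothesis consistent with all the labels is: even length AND contains 'r'.
"rcqd": length 4, has 'r' — checks out, so In. "ghqzk": length 5, no 'r' — doesn't match, so Out. "hwi": length 3, no 'r' — doesn't match, so Out. "szj": length 3, no 'r' — doesn't match, so Out. "siuzsj": length 6, no 'r' — doesn't match, so Out.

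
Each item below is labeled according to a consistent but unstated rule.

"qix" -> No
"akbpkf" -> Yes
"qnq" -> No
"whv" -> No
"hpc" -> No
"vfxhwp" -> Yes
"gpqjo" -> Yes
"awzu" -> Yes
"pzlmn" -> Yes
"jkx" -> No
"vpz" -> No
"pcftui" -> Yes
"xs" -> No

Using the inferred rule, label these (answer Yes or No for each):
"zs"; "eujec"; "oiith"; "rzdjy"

No, Yes, Yes, Yes

Rule: length ≥ 4. This holds for each 'Yes' example and fails for each 'No' one.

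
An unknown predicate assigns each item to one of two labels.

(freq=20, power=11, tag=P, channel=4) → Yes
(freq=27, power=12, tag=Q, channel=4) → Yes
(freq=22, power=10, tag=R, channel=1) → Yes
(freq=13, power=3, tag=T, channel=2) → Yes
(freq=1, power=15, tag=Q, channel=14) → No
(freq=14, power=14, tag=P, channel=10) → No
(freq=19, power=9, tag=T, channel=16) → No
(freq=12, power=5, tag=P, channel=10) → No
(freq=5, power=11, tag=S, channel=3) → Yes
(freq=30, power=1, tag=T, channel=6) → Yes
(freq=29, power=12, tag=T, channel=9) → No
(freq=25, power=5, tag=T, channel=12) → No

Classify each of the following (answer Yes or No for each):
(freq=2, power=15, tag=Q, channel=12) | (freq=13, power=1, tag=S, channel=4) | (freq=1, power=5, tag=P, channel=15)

No, Yes, No

The common property of the 'Yes' items is: channel ≤ 6. No 'No' item has it.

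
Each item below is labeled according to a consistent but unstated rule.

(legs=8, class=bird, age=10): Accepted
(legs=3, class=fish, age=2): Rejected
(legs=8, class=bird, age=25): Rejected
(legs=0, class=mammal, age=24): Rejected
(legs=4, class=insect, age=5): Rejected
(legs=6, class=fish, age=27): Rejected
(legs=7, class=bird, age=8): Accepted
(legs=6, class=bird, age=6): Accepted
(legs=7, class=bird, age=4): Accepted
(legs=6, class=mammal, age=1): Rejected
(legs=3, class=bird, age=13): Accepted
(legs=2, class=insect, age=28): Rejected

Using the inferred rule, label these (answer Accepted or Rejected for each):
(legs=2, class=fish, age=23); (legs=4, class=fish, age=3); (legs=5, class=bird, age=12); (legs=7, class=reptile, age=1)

The pattern is that an item is 'Accepted' exactly when: class is bird AND age ≤ 13.
(legs=2, class=fish, age=23): Rejected (class is fish, age = 23).
(legs=4, class=fish, age=3): Rejected (class is fish, age = 3).
(legs=5, class=bird, age=12): Accepted (class is bird, age = 12).
(legs=7, class=reptile, age=1): Rejected (class is reptile, age = 1).

Rejected, Rejected, Accepted, Rejected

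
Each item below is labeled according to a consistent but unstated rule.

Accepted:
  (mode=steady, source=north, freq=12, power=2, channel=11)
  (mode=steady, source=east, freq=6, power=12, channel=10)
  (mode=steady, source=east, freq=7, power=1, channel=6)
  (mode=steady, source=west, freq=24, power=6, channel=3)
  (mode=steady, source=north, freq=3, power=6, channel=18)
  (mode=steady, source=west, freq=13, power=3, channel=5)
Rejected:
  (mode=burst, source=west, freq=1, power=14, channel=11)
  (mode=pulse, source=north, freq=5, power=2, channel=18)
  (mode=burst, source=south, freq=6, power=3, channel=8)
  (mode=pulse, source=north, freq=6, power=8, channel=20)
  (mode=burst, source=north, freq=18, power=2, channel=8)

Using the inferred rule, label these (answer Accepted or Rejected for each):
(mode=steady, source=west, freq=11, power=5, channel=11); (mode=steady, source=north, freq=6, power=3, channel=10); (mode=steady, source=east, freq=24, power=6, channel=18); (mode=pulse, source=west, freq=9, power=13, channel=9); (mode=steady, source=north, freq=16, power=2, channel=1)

The classifier is using: mode is steady.
(mode=steady, source=west, freq=11, power=5, channel=11): mode is steady — meets the rule, so Accepted. (mode=steady, source=north, freq=6, power=3, channel=10): mode is steady — meets the rule, so Accepted. (mode=steady, source=east, freq=24, power=6, channel=18): mode is steady — meets the rule, so Accepted. (mode=pulse, source=west, freq=9, power=13, channel=9): mode is pulse — fails the rule, so Rejected. (mode=steady, source=north, freq=16, power=2, channel=1): mode is steady — meets the rule, so Accepted.

Accepted, Accepted, Accepted, Rejected, Accepted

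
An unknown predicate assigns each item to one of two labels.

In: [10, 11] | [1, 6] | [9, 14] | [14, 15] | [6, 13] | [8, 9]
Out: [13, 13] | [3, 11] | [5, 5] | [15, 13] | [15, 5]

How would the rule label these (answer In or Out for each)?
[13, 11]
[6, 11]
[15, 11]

Out, In, Out

Every 'In' example satisfies: sum is odd. None of the 'Out' examples do.
[13, 11] — 13+11 = 24, hence Out. [6, 11] — 6+11 = 17, hence In. [15, 11] — 15+11 = 26, hence Out.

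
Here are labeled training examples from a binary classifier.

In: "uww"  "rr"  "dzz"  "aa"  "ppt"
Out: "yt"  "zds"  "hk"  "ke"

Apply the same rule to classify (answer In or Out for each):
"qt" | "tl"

Out, Out

The simplest hypothesis consistent with all the labels is: has a double letter.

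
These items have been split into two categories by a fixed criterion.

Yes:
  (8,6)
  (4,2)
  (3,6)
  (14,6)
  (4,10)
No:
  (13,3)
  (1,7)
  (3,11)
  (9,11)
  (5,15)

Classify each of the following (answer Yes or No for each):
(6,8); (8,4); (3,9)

One predicate separates the groups cleanly: second is even.

Yes, Yes, No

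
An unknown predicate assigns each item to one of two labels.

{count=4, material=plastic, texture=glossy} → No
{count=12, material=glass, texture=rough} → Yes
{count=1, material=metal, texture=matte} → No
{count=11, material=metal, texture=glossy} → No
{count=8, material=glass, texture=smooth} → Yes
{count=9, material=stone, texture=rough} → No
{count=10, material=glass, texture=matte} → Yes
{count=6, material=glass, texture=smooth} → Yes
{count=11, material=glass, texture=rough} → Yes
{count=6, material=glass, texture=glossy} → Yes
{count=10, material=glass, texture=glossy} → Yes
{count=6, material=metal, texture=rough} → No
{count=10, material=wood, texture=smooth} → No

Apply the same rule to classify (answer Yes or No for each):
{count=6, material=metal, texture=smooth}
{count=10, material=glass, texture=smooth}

No, Yes

The rule appears to be: material is glass.
No: {count=6, material=metal, texture=smooth}, since material is metal. Yes: {count=10, material=glass, texture=smooth}, since material is glass.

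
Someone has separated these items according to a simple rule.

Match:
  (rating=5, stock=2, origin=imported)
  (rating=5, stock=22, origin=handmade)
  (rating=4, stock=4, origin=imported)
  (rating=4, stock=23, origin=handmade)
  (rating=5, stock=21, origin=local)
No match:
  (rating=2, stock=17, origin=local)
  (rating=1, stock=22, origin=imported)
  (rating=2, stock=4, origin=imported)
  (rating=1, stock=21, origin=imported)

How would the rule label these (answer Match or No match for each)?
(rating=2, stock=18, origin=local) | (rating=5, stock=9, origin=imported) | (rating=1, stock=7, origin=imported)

No match, Match, No match

The rule appears to be: rating ≥ 4.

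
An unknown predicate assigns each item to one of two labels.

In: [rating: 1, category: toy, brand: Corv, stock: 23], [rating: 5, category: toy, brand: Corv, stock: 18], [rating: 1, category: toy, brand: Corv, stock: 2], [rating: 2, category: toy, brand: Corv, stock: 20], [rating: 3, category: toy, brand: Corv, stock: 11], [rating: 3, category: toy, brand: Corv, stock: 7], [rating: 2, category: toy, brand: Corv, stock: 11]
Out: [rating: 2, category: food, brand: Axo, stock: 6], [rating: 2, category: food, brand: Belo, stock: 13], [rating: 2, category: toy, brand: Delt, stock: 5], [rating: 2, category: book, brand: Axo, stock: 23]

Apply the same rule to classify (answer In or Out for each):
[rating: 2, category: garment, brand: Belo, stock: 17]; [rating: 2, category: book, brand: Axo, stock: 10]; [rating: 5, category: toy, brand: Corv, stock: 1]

Out, Out, In

'In' ⟺ brand is Corv.
Out: [rating: 2, category: garment, brand: Belo, stock: 17], since brand is Belo.
Out: [rating: 2, category: book, brand: Axo, stock: 10], since brand is Axo.
In: [rating: 5, category: toy, brand: Corv, stock: 1], since brand is Corv.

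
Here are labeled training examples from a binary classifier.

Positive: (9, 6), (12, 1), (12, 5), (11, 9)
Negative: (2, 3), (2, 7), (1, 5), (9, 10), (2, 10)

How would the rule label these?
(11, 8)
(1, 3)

All 'Positive' examples share one property — first > second — and every 'Negative' example lacks it.

Positive, Negative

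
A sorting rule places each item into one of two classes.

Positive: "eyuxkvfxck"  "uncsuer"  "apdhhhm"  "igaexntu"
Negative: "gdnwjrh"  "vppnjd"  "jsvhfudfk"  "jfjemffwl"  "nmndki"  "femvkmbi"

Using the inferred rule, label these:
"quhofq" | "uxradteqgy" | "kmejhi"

The classifier is using: starts with a vowel.
"quhofq": starts with 'q' — fails the rule, so Negative.
"uxradteqgy": starts with 'u' — has this property, so Positive.
"kmejhi": starts with 'k' — fails the rule, so Negative.

Negative, Positive, Negative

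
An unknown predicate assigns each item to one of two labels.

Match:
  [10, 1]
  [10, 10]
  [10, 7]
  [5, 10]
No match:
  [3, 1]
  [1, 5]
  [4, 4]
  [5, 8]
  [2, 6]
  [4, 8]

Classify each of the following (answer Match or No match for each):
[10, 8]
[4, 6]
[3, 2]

Match, No match, No match

Rule: max ≥ 10. This holds for each 'Match' example and fails for each 'No match' one.
[10, 8] → max 10 → Match.
[4, 6] → max 6 → No match.
[3, 2] → max 3 → No match.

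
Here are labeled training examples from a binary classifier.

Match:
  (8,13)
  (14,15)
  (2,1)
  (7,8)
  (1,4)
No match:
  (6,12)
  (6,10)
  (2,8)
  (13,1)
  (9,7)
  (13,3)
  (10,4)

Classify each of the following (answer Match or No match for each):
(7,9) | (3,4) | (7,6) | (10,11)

No match, Match, Match, Match

The rule appears to be: sum is odd.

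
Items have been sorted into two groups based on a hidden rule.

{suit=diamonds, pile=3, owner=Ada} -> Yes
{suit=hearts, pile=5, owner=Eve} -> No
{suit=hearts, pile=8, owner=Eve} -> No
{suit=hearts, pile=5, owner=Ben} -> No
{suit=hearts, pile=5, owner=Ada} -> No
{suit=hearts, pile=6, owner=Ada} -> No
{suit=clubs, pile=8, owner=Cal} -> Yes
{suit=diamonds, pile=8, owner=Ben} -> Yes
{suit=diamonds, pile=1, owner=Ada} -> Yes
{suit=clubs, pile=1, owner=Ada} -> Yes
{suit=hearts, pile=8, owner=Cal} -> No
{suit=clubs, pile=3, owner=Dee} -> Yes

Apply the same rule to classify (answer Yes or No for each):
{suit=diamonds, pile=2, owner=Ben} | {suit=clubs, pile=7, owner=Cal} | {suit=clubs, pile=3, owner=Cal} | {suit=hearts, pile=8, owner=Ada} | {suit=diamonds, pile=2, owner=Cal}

Every 'Yes' example satisfies: suit is not hearts. None of the 'No' examples do.
{suit=diamonds, pile=2, owner=Ben}: Yes (suit is diamonds). {suit=clubs, pile=7, owner=Cal}: Yes (suit is clubs). {suit=clubs, pile=3, owner=Cal}: Yes (suit is clubs). {suit=hearts, pile=8, owner=Ada}: No (suit is hearts). {suit=diamonds, pile=2, owner=Cal}: Yes (suit is diamonds).

Yes, Yes, Yes, No, Yes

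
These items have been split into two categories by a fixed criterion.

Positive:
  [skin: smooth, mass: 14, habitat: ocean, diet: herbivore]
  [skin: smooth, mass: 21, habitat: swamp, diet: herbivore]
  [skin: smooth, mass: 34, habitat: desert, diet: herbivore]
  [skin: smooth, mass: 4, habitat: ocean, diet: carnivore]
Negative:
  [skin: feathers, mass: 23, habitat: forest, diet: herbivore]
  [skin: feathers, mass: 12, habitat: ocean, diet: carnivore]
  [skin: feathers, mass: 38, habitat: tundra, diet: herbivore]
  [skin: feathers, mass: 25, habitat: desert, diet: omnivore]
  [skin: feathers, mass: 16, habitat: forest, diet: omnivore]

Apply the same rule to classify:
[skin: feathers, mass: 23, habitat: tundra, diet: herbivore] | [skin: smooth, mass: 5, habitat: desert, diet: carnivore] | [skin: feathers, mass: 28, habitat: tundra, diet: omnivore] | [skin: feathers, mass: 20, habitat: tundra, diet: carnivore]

Negative, Positive, Negative, Negative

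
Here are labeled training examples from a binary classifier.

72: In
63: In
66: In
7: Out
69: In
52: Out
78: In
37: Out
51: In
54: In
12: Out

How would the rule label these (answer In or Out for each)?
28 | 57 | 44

A rule that fits every label: multiple of 3 AND at least 37 — true of each 'In' example, false of each 'Out' one.
Out: 28, since 28 = 3·9 + 1, 28 < 37. In: 57, since 57 = 3·19, 57 ≥ 37. Out: 44, since 44 = 3·14 + 2, 44 ≥ 37.

Out, In, Out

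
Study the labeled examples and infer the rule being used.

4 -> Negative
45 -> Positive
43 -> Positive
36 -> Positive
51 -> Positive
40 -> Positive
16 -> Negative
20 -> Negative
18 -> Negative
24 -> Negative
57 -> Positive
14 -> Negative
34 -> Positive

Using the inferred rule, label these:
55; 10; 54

'Positive' ⟺ at least 34.
55: Positive (55 ≥ 34). 10: Negative (10 < 34). 54: Positive (54 ≥ 34).

Positive, Negative, Positive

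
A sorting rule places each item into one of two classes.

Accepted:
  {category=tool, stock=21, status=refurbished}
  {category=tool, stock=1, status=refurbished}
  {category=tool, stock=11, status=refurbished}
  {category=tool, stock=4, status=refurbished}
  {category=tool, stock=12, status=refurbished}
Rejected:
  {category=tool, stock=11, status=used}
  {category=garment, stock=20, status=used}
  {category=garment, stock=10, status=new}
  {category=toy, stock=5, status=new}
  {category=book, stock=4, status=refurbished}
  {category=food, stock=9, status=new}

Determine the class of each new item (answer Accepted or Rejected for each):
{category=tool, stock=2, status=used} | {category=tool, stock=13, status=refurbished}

The distinguishing property — status is refurbished AND category is tool — holds for all the 'Accepted' cases and none of the 'Rejected' cases.
{category=tool, stock=2, status=used}: status is used, category is tool, does not fit → Rejected. {category=tool, stock=13, status=refurbished}: status is refurbished, category is tool, has this property → Accepted.

Rejected, Accepted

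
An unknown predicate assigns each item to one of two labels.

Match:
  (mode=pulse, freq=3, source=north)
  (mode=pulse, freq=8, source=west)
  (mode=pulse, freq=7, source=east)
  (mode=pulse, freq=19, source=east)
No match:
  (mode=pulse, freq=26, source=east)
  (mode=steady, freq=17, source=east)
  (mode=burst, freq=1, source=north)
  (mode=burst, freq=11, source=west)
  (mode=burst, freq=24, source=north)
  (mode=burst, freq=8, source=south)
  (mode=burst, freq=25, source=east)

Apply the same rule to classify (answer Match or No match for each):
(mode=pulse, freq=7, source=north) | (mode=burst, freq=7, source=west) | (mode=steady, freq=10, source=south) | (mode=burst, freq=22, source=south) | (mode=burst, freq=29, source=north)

Match, No match, No match, No match, No match

The common property of the 'Match' items is: mode is pulse AND freq ≤ 19. No 'No match' item has it.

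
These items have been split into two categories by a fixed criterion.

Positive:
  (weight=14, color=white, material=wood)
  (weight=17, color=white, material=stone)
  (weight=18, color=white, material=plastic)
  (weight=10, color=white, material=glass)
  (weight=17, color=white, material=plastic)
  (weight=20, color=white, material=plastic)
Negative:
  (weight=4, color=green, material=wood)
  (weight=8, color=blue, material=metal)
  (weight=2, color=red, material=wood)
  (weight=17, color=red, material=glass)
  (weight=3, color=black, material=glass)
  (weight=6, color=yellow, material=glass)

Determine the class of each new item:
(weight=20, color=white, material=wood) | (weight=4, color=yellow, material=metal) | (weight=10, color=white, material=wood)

Positive, Negative, Positive

Every 'Positive' example satisfies: color is white. None of the 'Negative' examples do.
Positive: (weight=20, color=white, material=wood), since color is white.
Negative: (weight=4, color=yellow, material=metal), since color is yellow.
Positive: (weight=10, color=white, material=wood), since color is white.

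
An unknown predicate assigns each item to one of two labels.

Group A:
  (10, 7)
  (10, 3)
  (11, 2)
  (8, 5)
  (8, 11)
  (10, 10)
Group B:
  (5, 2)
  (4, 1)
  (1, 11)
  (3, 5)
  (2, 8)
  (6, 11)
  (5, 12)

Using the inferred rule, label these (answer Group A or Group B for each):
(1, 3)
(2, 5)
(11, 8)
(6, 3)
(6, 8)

Group B, Group B, Group A, Group B, Group B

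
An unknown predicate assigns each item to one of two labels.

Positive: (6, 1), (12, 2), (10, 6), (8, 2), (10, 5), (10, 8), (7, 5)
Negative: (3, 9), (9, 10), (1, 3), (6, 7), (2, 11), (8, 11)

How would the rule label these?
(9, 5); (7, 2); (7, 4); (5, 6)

Rule: first > second. This holds for each 'Positive' example and fails for each 'Negative' one.

Positive, Positive, Positive, Negative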